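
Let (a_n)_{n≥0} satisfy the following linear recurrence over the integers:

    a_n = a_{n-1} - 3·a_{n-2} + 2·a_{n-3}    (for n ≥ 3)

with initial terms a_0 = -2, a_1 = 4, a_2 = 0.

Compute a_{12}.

-1312

a_3 = 1·0 + -3·4 + 2·-2 = -16
a_4 = 1·-16 + -3·0 + 2·4 = -8
a_5 = 1·-8 + -3·-16 + 2·0 = 40
a_6 = 1·40 + -3·-8 + 2·-16 = 32
a_7 = 1·32 + -3·40 + 2·-8 = -104
a_8 = 1·-104 + -3·32 + 2·40 = -120
a_9 = 1·-120 + -3·-104 + 2·32 = 256
a_10 = 1·256 + -3·-120 + 2·-104 = 408
a_11 = 1·408 + -3·256 + 2·-120 = -600
a_12 = 1·-600 + -3·408 + 2·256 = -1312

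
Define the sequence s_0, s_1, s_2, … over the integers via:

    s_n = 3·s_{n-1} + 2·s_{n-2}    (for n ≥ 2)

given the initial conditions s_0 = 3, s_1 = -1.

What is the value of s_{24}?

s_2 = 3·-1 + 2·3 = 3
s_3 = 3·3 + 2·-1 = 7
s_4 = 3·7 + 2·3 = 27
s_5 = 3·27 + 2·7 = 95
s_6 = 3·95 + 2·27 = 339
s_7 = 3·339 + 2·95 = 1207
s_8 = 3·1207 + 2·339 = 4299
s_9 = 3·4299 + 2·1207 = 15311
s_10 = 3·15311 + 2·4299 = 54531
s_11 = 3·54531 + 2·15311 = 194215
s_12 = 3·194215 + 2·54531 = 691707
s_13 = 3·691707 + 2·194215 = 2463551
s_14 = 3·2463551 + 2·691707 = 8774067
s_15 = 3·8774067 + 2·2463551 = 31249303
s_16 = 3·31249303 + 2·8774067 = 111296043
s_17 = 3·111296043 + 2·31249303 = 396386735
s_18 = 3·396386735 + 2·111296043 = 1411752291
s_19 = 3·1411752291 + 2·396386735 = 5028030343
s_20 = 3·5028030343 + 2·1411752291 = 17907595611
s_21 = 3·17907595611 + 2·5028030343 = 63778847519
s_22 = 3·63778847519 + 2·17907595611 = 227151733779
s_23 = 3·227151733779 + 2·63778847519 = 809012896375
s_24 = 3·809012896375 + 2·227151733779 = 2881342156683

2881342156683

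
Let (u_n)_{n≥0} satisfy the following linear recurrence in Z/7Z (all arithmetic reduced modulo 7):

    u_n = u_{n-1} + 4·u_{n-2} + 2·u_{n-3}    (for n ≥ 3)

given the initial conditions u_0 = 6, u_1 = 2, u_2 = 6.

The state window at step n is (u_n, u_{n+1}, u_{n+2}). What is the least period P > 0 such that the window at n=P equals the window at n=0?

n=0: window = (6, 2, 6)
n=1: window = (2, 6, 5)
n=2: window = (6, 5, 5)
n=3: window = (5, 5, 2)
n=4: window = (5, 2, 4)
n=5: window = (2, 4, 1)
n=6: window = (4, 1, 0)
n=7: window = (1, 0, 5)
n=8: window = (0, 5, 0)
n=9: window = (5, 0, 6)
n=10: window = (0, 6, 2)
n=11: window = (6, 2, 5)
n=12: window = (2, 5, 4)
n=13: window = (5, 4, 0)
n=14: window = (4, 0, 5)
n=15: window = (0, 5, 6)
n=16: window = (5, 6, 5)
n=17: window = (6, 5, 4)
n=18: window = (5, 4, 1)
n=19: window = (4, 1, 6)
n=20: window = (1, 6, 4)
n=21: window = (6, 4, 2)
n=22: window = (4, 2, 2)
n=23: window = (2, 2, 4)
n=24: window = (2, 4, 2)
n=25: window = (4, 2, 1)
n=26: window = (2, 1, 3)
n=27: window = (1, 3, 4)
n=28: window = (3, 4, 4)
n=29: window = (4, 4, 5)
n=30: window = (4, 5, 1)
n=31: window = (5, 1, 1)
n=32: window = (1, 1, 1)
n=33: window = (1, 1, 0)
n=34: window = (1, 0, 6)
n=35: window = (0, 6, 1)
n=36: window = (6, 1, 4)
n=37: window = (1, 4, 6)
n=38: window = (4, 6, 3)
n=39: window = (6, 3, 0)
n=40: window = (3, 0, 3)
…
n=46: window = (4, 4, 6)
n=47: window = (4, 6, 2)
n=48: window = (6, 2, 6)
window at n=48 equals window at n=0 → period = 48

48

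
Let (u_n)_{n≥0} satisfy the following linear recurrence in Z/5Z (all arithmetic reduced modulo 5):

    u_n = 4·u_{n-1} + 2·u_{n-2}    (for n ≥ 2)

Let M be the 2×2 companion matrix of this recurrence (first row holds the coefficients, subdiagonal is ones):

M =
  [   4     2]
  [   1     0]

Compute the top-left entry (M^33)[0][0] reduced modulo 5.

(M^33)[0][0] is the top entry after applying M 33 times to the unit state (1, 0). Equivalently it is h_{34} for the auxiliary sequence (h_n) obeying the same recurrence with h_1 = 1 and h_i = 0 for 0 ≤ i < 1:
h_2 = 4·1 + 2·0 = 4
h_3 = 4·4 + 2·1 = 3
h_4 = 4·3 + 2·4 = 0
h_5 = 4·0 + 2·3 = 1
(h_4, h_5) = (0, 1) = (h_0, h_1), so the sequence has period 4.
34 ≡ 2 (mod 4), hence h_34 = h_2 = 4.

4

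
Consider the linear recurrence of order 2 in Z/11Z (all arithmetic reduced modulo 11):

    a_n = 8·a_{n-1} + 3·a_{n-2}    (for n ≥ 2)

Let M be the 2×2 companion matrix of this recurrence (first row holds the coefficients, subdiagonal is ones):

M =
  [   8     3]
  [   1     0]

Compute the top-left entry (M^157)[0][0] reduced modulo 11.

(M^157)[0][0] is the top entry after applying M 157 times to the unit state (1, 0). Equivalently it is h_{158} for the auxiliary sequence (h_n) obeying the same recurrence with h_1 = 1 and h_i = 0 for 0 ≤ i < 1:
h_2 = 8·1 + 3·0 = 8
h_3 = 8·8 + 3·1 = 1
h_4 = 8·1 + 3·8 = 10
h_5 = 8·10 + 3·1 = 6
h_6 = 8·6 + 3·10 = 1
h_7 = 8·1 + 3·6 = 4
h_8 = 8·4 + 3·1 = 2
h_9 = 8·2 + 3·4 = 6
h_10 = 8·6 + 3·2 = 10
h_11 = 8·10 + 3·6 = 10
h_12 = 8·10 + 3·10 = 0
h_13 = 8·0 + 3·10 = 8
h_14 = 8·8 + 3·0 = 9
h_15 = 8·9 + 3·8 = 8
h_16 = 8·8 + 3·9 = 3
h_17 = 8·3 + 3·8 = 4
h_18 = 8·4 + 3·3 = 8
h_19 = 8·8 + 3·4 = 10
h_20 = 8·10 + 3·8 = 5
h_21 = 8·5 + 3·10 = 4
h_22 = 8·4 + 3·5 = 3
h_23 = 8·3 + 3·4 = 3
h_24 = 8·3 + 3·3 = 0
h_25 = 8·0 + 3·3 = 9
h_26 = 8·9 + 3·0 = 6
h_27 = 8·6 + 3·9 = 9
h_28 = 8·9 + 3·6 = 2
h_29 = 8·2 + 3·9 = 10
h_30 = 8·10 + 3·2 = 9
h_31 = 8·9 + 3·10 = 3
h_32 = 8·3 + 3·9 = 7
h_33 = 8·7 + 3·3 = 10
h_34 = 8·10 + 3·7 = 2
h_35 = 8·2 + 3·10 = 2
h_36 = 8·2 + 3·2 = 0
h_37 = 8·0 + 3·2 = 6
h_38 = 8·6 + 3·0 = 4
h_39 = 8·4 + 3·6 = 6
h_40 = 8·6 + 3·4 = 5
h_41 = 8·5 + 3·6 = 3
h_42 = 8·3 + 3·5 = 6
h_43 = 8·6 + 3·3 = 2
h_44 = 8·2 + 3·6 = 1
h_45 = 8·1 + 3·2 = 3
h_46 = 8·3 + 3·1 = 5
h_47 = 8·5 + 3·3 = 5
h_48 = 8·5 + 3·5 = 0
h_49 = 8·0 + 3·5 = 4
h_50 = 8·4 + 3·0 = 10
h_51 = 8·10 + 3·4 = 4
h_52 = 8·4 + 3·10 = 7
h_53 = 8·7 + 3·4 = 2
h_54 = 8·2 + 3·7 = 4
h_55 = 8·4 + 3·2 = 5
h_56 = 8·5 + 3·4 = 8
h_57 = 8·8 + 3·5 = 2
h_58 = 8·2 + 3·8 = 7
h_59 = 8·7 + 3·2 = 7
h_60 = 8·7 + 3·7 = 0
h_61 = 8·0 + 3·7 = 10
h_62 = 8·10 + 3·0 = 3
h_63 = 8·3 + 3·10 = 10
h_64 = 8·10 + 3·3 = 1
h_65 = 8·1 + 3·10 = 5
h_66 = 8·5 + 3·1 = 10
h_67 = 8·10 + 3·5 = 7
h_68 = 8·7 + 3·10 = 9
h_69 = 8·9 + 3·7 = 5
h_70 = 8·5 + 3·9 = 1
h_71 = 8·1 + 3·5 = 1
h_72 = 8·1 + 3·1 = 0
h_73 = 8·0 + 3·1 = 3
h_74 = 8·3 + 3·0 = 2
h_75 = 8·2 + 3·3 = 3
h_76 = 8·3 + 3·2 = 8
h_77 = 8·8 + 3·3 = 7
h_78 = 8·7 + 3·8 = 3
h_79 = 8·3 + 3·7 = 1
h_80 = 8·1 + 3·3 = 6
h_81 = 8·6 + 3·1 = 7
h_82 = 8·7 + 3·6 = 8
h_83 = 8·8 + 3·7 = 8
h_84 = 8·8 + 3·8 = 0
h_85 = 8·0 + 3·8 = 2
h_86 = 8·2 + 3·0 = 5
h_87 = 8·5 + 3·2 = 2
h_88 = 8·2 + 3·5 = 9
h_89 = 8·9 + 3·2 = 1
h_90 = 8·1 + 3·9 = 2
h_91 = 8·2 + 3·1 = 8
h_92 = 8·8 + 3·2 = 4
h_93 = 8·4 + 3·8 = 1
h_94 = 8·1 + 3·4 = 9
h_95 = 8·9 + 3·1 = 9
h_96 = 8·9 + 3·9 = 0
h_97 = 8·0 + 3·9 = 5
h_98 = 8·5 + 3·0 = 7
h_99 = 8·7 + 3·5 = 5
h_100 = 8·5 + 3·7 = 6
h_101 = 8·6 + 3·5 = 8
h_102 = 8·8 + 3·6 = 5
h_103 = 8·5 + 3·8 = 9
h_104 = 8·9 + 3·5 = 10
h_105 = 8·10 + 3·9 = 8
h_106 = 8·8 + 3·10 = 6
h_107 = 8·6 + 3·8 = 6
h_108 = 8·6 + 3·6 = 0
h_109 = 8·0 + 3·6 = 7
h_110 = 8·7 + 3·0 = 1
h_111 = 8·1 + 3·7 = 7
h_112 = 8·7 + 3·1 = 4
h_113 = 8·4 + 3·7 = 9
h_114 = 8·9 + 3·4 = 7
h_115 = 8·7 + 3·9 = 6
h_116 = 8·6 + 3·7 = 3
h_117 = 8·3 + 3·6 = 9
h_118 = 8·9 + 3·3 = 4
h_119 = 8·4 + 3·9 = 4
h_120 = 8·4 + 3·4 = 0
h_121 = 8·0 + 3·4 = 1
h_122 = 8·1 + 3·0 = 8
h_123 = 8·8 + 3·1 = 1
h_124 = 8·1 + 3·8 = 10
h_125 = 8·10 + 3·1 = 6
h_126 = 8·6 + 3·10 = 1
h_127 = 8·1 + 3·6 = 4
h_128 = 8·4 + 3·1 = 2
h_129 = 8·2 + 3·4 = 6
h_130 = 8·6 + 3·2 = 10
h_131 = 8·10 + 3·6 = 10
h_132 = 8·10 + 3·10 = 0
h_133 = 8·0 + 3·10 = 8
h_134 = 8·8 + 3·0 = 9
h_135 = 8·9 + 3·8 = 8
h_136 = 8·8 + 3·9 = 3
h_137 = 8·3 + 3·8 = 4
h_138 = 8·4 + 3·3 = 8
h_139 = 8·8 + 3·4 = 10
h_140 = 8·10 + 3·8 = 5
h_141 = 8·5 + 3·10 = 4
h_142 = 8·4 + 3·5 = 3
h_143 = 8·3 + 3·4 = 3
h_144 = 8·3 + 3·3 = 0
h_145 = 8·0 + 3·3 = 9
h_146 = 8·9 + 3·0 = 6
h_147 = 8·6 + 3·9 = 9
h_148 = 8·9 + 3·6 = 2
h_149 = 8·2 + 3·9 = 10
h_150 = 8·10 + 3·2 = 9
h_151 = 8·9 + 3·10 = 3
h_152 = 8·3 + 3·9 = 7
h_153 = 8·7 + 3·3 = 10
h_154 = 8·10 + 3·7 = 2
h_155 = 8·2 + 3·10 = 2
h_156 = 8·2 + 3·2 = 0
h_157 = 8·0 + 3·2 = 6
h_158 = 8·6 + 3·0 = 4

4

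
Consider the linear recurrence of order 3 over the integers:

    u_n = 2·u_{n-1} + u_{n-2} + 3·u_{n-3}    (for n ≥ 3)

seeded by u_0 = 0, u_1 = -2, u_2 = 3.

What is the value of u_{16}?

1538095

u_3 = 2·3 + 1·-2 + 3·0 = 4
u_4 = 2·4 + 1·3 + 3·-2 = 5
u_5 = 2·5 + 1·4 + 3·3 = 23
u_6 = 2·23 + 1·5 + 3·4 = 63
u_7 = 2·63 + 1·23 + 3·5 = 164
u_8 = 2·164 + 1·63 + 3·23 = 460
u_9 = 2·460 + 1·164 + 3·63 = 1273
u_10 = 2·1273 + 1·460 + 3·164 = 3498
u_11 = 2·3498 + 1·1273 + 3·460 = 9649
u_12 = 2·9649 + 1·3498 + 3·1273 = 26615
u_13 = 2·26615 + 1·9649 + 3·3498 = 73373
u_14 = 2·73373 + 1·26615 + 3·9649 = 202308
u_15 = 2·202308 + 1·73373 + 3·26615 = 557834
u_16 = 2·557834 + 1·202308 + 3·73373 = 1538095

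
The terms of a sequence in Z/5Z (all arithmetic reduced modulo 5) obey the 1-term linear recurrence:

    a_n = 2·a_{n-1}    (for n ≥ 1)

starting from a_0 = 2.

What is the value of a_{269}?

4

a_1 = 2·2 = 4
a_2 = 2·4 = 3
a_3 = 2·3 = 1
a_4 = 2·1 = 2
(a_4) = (2) = (a_0), so the sequence has period 4.
269 ≡ 1 (mod 4), hence a_269 = a_1 = 4.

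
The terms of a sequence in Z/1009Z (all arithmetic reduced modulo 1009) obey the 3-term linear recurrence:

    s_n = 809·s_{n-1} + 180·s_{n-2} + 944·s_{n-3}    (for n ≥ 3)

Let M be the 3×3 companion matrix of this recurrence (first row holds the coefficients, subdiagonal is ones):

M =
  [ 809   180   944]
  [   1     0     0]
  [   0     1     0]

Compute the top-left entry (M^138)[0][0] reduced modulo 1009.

879

(M^138)[0][0] is the top entry after applying M 138 times to the unit state (1, 0, 0). Equivalently it is h_{140} for the auxiliary sequence (h_n) obeying the same recurrence with h_2 = 1 and h_i = 0 for 0 ≤ i < 2:
h_3 = 809·1 + 180·0 + 944·0 = 809
h_4 = 809·809 + 180·1 + 944·0 = 829
h_5 = 809·829 + 180·809 + 944·1 = 944
h_6 = 809·944 + 180·829 + 944·809 = 663
h_7 = 809·663 + 180·944 + 944·829 = 588
h_8 = 809·588 + 180·663 + 944·944 = 920
Continuing the recurrence:
  h_9 = 834;  h_10 = 940;  h_11 = 193;  h_12 = 715;  h_13 = 152;  h_14 = 999
  h_15 = 38;  h_16 = 900;  h_17 = 29;  h_18 = 362;  h_19 = 445;  h_20 = 509
  h_21 = 175;  h_22 = 452;  h_23 = 843;  h_24 = 267;  h_25 = 348;  h_26 = 349
  h_27 = 710;  h_28 = 109;  h_29 = 577;  h_30 = 339;  h_31 = 723;  h_32 = 1004
  h_33 = 133;  h_34 = 171;  h_35 = 155;  h_36 = 216;  h_37 = 828;  h_38 = 429
  h_39 = 768;  h_40 = 970;  h_41 = 102;  h_42 = 353;  h_43 = 745;  h_44 = 738
  h_45 = 888;  h_46 = 652;  h_47 = 641;  h_48 = 52;  h_49 = 42;  h_50 = 664
  h_51 = 532;  h_52 = 300;  h_53 = 672;  h_54 = 46;  h_55 = 441;  h_56 = 507
  h_57 = 215;  h_58 = 424;  h_59 = 656;  h_60 = 766;  h_61 = 887;  h_62 = 578
  h_63 = 324;  h_64 = 756;  h_65 = 720;  h_66 = 281;  h_67 = 44;  h_68 = 25
  h_69 = 799;  h_70 = 253;  h_71 = 785;  h_72 = 63;  h_73 = 256;  h_74 = 934
  h_75 = 481;  h_76 = 794;  h_77 = 258;  h_78 = 524;  h_79 = 11;  h_80 = 684
  h_81 = 632;  h_82 = 41;  h_83 = 560;  h_84 = 605;  h_85 = 342;  h_86 = 64
  h_87 = 354;  h_88 = 219;  h_89 = 625;  h_90 = 382;  h_91 = 676;  h_92 = 898
  h_93 = 997;  h_94 = 29;  h_95 = 264;  h_96 = 623;  h_97 = 746;  h_98 = 266
  h_99 = 225;  h_100 = 804;  h_101 = 643;  h_102 = 486;  h_103 = 586;  h_104 = 124
  h_105 = 658;  h_106 = 953;  h_107 = 500;  h_108 = 518;  h_109 = 130;  h_110 = 434
  h_111 = 803;  h_112 = 889;  h_113 = 79;  h_114 = 206;  h_115 = 1000;  h_116 = 448
  h_117 = 326;  h_118 = 890;  h_119 = 892;  h_120 = 970;  h_121 = 529;  h_122 = 730
  h_123 = 187;  h_124 = 84;  h_125 = 689;  h_126 = 371;  h_127 = 973;  h_128 = 943
  h_129 = 767;  h_130 = 518;  h_131 = 408;  h_132 = 127;  h_133 = 244;  h_134 = 8
  h_135 = 768;  h_136 = 483;  h_137 = 760;  h_138 = 46
h_139 = 809·46 + 180·760 + 944·483 = 350
h_140 = 809·350 + 180·46 + 944·760 = 879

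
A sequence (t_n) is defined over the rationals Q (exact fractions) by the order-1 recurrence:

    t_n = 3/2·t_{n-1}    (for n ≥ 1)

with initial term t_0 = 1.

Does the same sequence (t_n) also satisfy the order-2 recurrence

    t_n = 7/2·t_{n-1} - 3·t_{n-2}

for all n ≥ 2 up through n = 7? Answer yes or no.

yes

Terms t_0..t_7: 1, 3/2, 9/4, 27/8, 81/16, 243/32, 729/64, 2187/128
n=2: candidate gives 9/4, actual t_2 = 9/4 ✓
n=3: candidate gives 27/8, actual t_3 = 27/8 ✓
n=4: candidate gives 81/16, actual t_4 = 81/16 ✓
n=5: candidate gives 243/32, actual t_5 = 243/32 ✓
n=6: candidate gives 729/64, actual t_6 = 729/64 ✓
n=7: candidate gives 2187/128, actual t_7 = 2187/128 ✓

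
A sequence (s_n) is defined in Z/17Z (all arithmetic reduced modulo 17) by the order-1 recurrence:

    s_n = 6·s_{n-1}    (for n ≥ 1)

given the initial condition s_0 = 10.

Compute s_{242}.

3

s_1 = 6·10 = 9
s_2 = 6·9 = 3
s_3 = 6·3 = 1
s_4 = 6·1 = 6
s_5 = 6·6 = 2
s_6 = 6·2 = 12
s_7 = 6·12 = 4
s_8 = 6·4 = 7
s_9 = 6·7 = 8
s_10 = 6·8 = 14
s_11 = 6·14 = 16
s_12 = 6·16 = 11
s_13 = 6·11 = 15
s_14 = 6·15 = 5
s_15 = 6·5 = 13
s_16 = 6·13 = 10
(s_16) = (10) = (s_0), so the sequence has period 16.
242 ≡ 2 (mod 16), hence s_242 = s_2 = 3.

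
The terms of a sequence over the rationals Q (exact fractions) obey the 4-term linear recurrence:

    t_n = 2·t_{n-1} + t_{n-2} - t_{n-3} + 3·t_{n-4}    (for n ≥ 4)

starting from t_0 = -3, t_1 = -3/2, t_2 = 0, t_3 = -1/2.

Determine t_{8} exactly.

t_4 = 2·-1/2 + 1·0 + -1·-3/2 + 3·-3 = -17/2
t_5 = 2·-17/2 + 1·-1/2 + -1·0 + 3·-3/2 = -22
t_6 = 2·-22 + 1·-17/2 + -1·-1/2 + 3·0 = -52
t_7 = 2·-52 + 1·-22 + -1·-17/2 + 3·-1/2 = -119
t_8 = 2·-119 + 1·-52 + -1·-22 + 3·-17/2 = -587/2

-587/2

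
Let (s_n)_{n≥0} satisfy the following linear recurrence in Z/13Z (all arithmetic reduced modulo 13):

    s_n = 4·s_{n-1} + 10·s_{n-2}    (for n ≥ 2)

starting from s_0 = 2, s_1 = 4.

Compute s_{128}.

10

s_2 = 4·4 + 10·2 = 10
s_3 = 4·10 + 10·4 = 2
s_4 = 4·2 + 10·10 = 4
(s_3, s_4) = (2, 4) = (s_0, s_1), so the sequence has period 3.
128 ≡ 2 (mod 3), hence s_128 = s_2 = 10.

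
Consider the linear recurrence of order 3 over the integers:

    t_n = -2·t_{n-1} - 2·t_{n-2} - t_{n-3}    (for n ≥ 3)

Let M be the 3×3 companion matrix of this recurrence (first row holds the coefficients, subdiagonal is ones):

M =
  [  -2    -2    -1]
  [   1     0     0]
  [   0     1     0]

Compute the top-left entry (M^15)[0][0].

-1

(M^15)[0][0] is the top entry after applying M 15 times to the unit state (1, 0, 0). Equivalently it is h_{17} for the auxiliary sequence (h_n) obeying the same recurrence with h_2 = 1 and h_i = 0 for 0 ≤ i < 2:
h_3 = -2·1 + -2·0 + -1·0 = -2
h_4 = -2·-2 + -2·1 + -1·0 = 2
h_5 = -2·2 + -2·-2 + -1·1 = -1
h_6 = -2·-1 + -2·2 + -1·-2 = 0
h_7 = -2·0 + -2·-1 + -1·2 = 0
h_8 = -2·0 + -2·0 + -1·-1 = 1
(h_6, h_7, h_8) = (0, 0, 1) = (h_0, h_1, h_2), so the sequence has period 6.
17 ≡ 5 (mod 6), hence h_17 = h_5 = -1.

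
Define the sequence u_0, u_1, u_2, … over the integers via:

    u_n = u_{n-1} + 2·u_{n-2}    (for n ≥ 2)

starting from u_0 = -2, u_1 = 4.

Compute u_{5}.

24

u_2 = 1·4 + 2·-2 = 0
u_3 = 1·0 + 2·4 = 8
u_4 = 1·8 + 2·0 = 8
u_5 = 1·8 + 2·8 = 24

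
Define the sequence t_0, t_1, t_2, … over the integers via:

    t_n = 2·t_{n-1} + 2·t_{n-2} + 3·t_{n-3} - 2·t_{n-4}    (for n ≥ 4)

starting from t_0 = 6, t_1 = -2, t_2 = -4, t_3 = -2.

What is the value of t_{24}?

t_4 = 2·-2 + 2·-4 + 3·-2 + -2·6 = -30
t_5 = 2·-30 + 2·-2 + 3·-4 + -2·-2 = -72
t_6 = 2·-72 + 2·-30 + 3·-2 + -2·-4 = -202
t_7 = 2·-202 + 2·-72 + 3·-30 + -2·-2 = -634
t_8 = 2·-634 + 2·-202 + 3·-72 + -2·-30 = -1828
t_9 = 2·-1828 + 2·-634 + 3·-202 + -2·-72 = -5386
t_10 = 2·-5386 + 2·-1828 + 3·-634 + -2·-202 = -15926
t_11 = 2·-15926 + 2·-5386 + 3·-1828 + -2·-634 = -46840
t_12 = 2·-46840 + 2·-15926 + 3·-5386 + -2·-1828 = -138034
t_13 = 2·-138034 + 2·-46840 + 3·-15926 + -2·-5386 = -406754
t_14 = 2·-406754 + 2·-138034 + 3·-46840 + -2·-15926 = -1198244
t_15 = 2·-1198244 + 2·-406754 + 3·-138034 + -2·-46840 = -3530418
t_16 = 2·-3530418 + 2·-1198244 + 3·-406754 + -2·-138034 = -10401518
t_17 = 2·-10401518 + 2·-3530418 + 3·-1198244 + -2·-406754 = -30645096
t_18 = 2·-30645096 + 2·-10401518 + 3·-3530418 + -2·-1198244 = -90287994
t_19 = 2·-90287994 + 2·-30645096 + 3·-10401518 + -2·-3530418 = -266009898
t_20 = 2·-266009898 + 2·-90287994 + 3·-30645096 + -2·-10401518 = -783728036
t_21 = 2·-783728036 + 2·-266009898 + 3·-90287994 + -2·-30645096 = -2309049658
t_22 = 2·-2309049658 + 2·-783728036 + 3·-266009898 + -2·-90287994 = -6803009094
t_23 = 2·-6803009094 + 2·-2309049658 + 3·-783728036 + -2·-266009898 = -20043281816
t_24 = 2·-20043281816 + 2·-6803009094 + 3·-2309049658 + -2·-783728036 = -59052274722

-59052274722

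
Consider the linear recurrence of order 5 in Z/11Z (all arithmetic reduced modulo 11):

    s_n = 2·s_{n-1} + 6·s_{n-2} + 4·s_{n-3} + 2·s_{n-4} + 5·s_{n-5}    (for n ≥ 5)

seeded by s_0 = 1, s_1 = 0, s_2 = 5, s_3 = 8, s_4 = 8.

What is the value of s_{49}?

s_5 = 2·8 + 6·8 + 4·5 + 2·0 + 5·1 = 1
s_6 = 2·1 + 6·8 + 4·8 + 2·5 + 5·0 = 4
s_7 = 2·4 + 6·1 + 4·8 + 2·8 + 5·5 = 10
s_8 = 2·10 + 6·4 + 4·1 + 2·8 + 5·8 = 5
s_9 = 2·5 + 6·10 + 4·4 + 2·1 + 5·8 = 7
s_10 = 2·7 + 6·5 + 4·10 + 2·4 + 5·1 = 9
s_11 = 2·9 + 6·7 + 4·5 + 2·10 + 5·4 = 10
s_12 = 2·10 + 6·9 + 4·7 + 2·5 + 5·10 = 8
s_13 = 2·8 + 6·10 + 4·9 + 2·7 + 5·5 = 8
s_14 = 2·8 + 6·8 + 4·10 + 2·9 + 5·7 = 3
s_15 = 2·3 + 6·8 + 4·8 + 2·10 + 5·9 = 8
s_16 = 2·8 + 6·3 + 4·8 + 2·8 + 5·10 = 0
s_17 = 2·0 + 6·8 + 4·3 + 2·8 + 5·8 = 6
s_18 = 2·6 + 6·0 + 4·8 + 2·3 + 5·8 = 2
s_19 = 2·2 + 6·6 + 4·0 + 2·8 + 5·3 = 5
s_20 = 2·5 + 6·2 + 4·6 + 2·0 + 5·8 = 9
s_21 = 2·9 + 6·5 + 4·2 + 2·6 + 5·0 = 2
s_22 = 2·2 + 6·9 + 4·5 + 2·2 + 5·6 = 2
s_23 = 2·2 + 6·2 + 4·9 + 2·5 + 5·2 = 6
s_24 = 2·6 + 6·2 + 4·2 + 2·9 + 5·5 = 9
s_25 = 2·9 + 6·6 + 4·2 + 2·2 + 5·9 = 1
s_26 = 2·1 + 6·9 + 4·6 + 2·2 + 5·2 = 6
s_27 = 2·6 + 6·1 + 4·9 + 2·6 + 5·2 = 10
s_28 = 2·10 + 6·6 + 4·1 + 2·9 + 5·6 = 9
s_29 = 2·9 + 6·10 + 4·6 + 2·1 + 5·9 = 6
s_30 = 2·6 + 6·9 + 4·10 + 2·6 + 5·1 = 2
s_31 = 2·2 + 6·6 + 4·9 + 2·10 + 5·6 = 5
s_32 = 2·5 + 6·2 + 4·6 + 2·9 + 5·10 = 4
s_33 = 2·4 + 6·5 + 4·2 + 2·6 + 5·9 = 4
s_34 = 2·4 + 6·4 + 4·5 + 2·2 + 5·6 = 9
s_35 = 2·9 + 6·4 + 4·4 + 2·5 + 5·2 = 1
s_36 = 2·1 + 6·9 + 4·4 + 2·4 + 5·5 = 6
s_37 = 2·6 + 6·1 + 4·9 + 2·4 + 5·4 = 5
s_38 = 2·5 + 6·6 + 4·1 + 2·9 + 5·4 = 0
s_39 = 2·0 + 6·5 + 4·6 + 2·1 + 5·9 = 2
s_40 = 2·2 + 6·0 + 4·5 + 2·6 + 5·1 = 8
s_41 = 2·8 + 6·2 + 4·0 + 2·5 + 5·6 = 2
s_42 = 2·2 + 6·8 + 4·2 + 2·0 + 5·5 = 8
s_43 = 2·8 + 6·2 + 4·8 + 2·2 + 5·0 = 9
s_44 = 2·9 + 6·8 + 4·2 + 2·8 + 5·2 = 1
s_45 = 2·1 + 6·9 + 4·8 + 2·2 + 5·8 = 0
s_46 = 2·0 + 6·1 + 4·9 + 2·8 + 5·2 = 2
s_47 = 2·2 + 6·0 + 4·1 + 2·9 + 5·8 = 0
s_48 = 2·0 + 6·2 + 4·0 + 2·1 + 5·9 = 4
s_49 = 2·4 + 6·0 + 4·2 + 2·0 + 5·1 = 10

10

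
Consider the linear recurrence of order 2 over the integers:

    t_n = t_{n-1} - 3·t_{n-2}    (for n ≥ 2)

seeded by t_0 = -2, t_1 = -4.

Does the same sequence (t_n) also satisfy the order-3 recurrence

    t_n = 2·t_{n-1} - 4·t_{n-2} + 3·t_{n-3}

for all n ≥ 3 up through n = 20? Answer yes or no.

yes

Terms t_0..t_20: -2, -4, 2, 14, 8, -34, -58, 44, 218, 86, -568, -826, 878, 3356, 722, -9346, -11512, 16526, 51062, 1484, -151702
n=3: candidate gives 14, actual t_3 = 14 ✓
n=4: candidate gives 8, actual t_4 = 8 ✓
n=5: candidate gives -34, actual t_5 = -34 ✓
n=6: candidate gives -58, actual t_6 = -58 ✓
n=7: candidate gives 44, actual t_7 = 44 ✓
n=8: candidate gives 218, actual t_8 = 218 ✓
n=9: candidate gives 86, actual t_9 = 86 ✓
n=10: candidate gives -568, actual t_10 = -568 ✓
n=11: candidate gives -826, actual t_11 = -826 ✓
n=12: candidate gives 878, actual t_12 = 878 ✓
n=13: candidate gives 3356, actual t_13 = 3356 ✓
n=14: candidate gives 722, actual t_14 = 722 ✓
n=15: candidate gives -9346, actual t_15 = -9346 ✓
n=16: candidate gives -11512, actual t_16 = -11512 ✓
n=17: candidate gives 16526, actual t_17 = 16526 ✓
n=18: candidate gives 51062, actual t_18 = 51062 ✓
n=19: candidate gives 1484, actual t_19 = 1484 ✓
n=20: candidate gives -151702, actual t_20 = -151702 ✓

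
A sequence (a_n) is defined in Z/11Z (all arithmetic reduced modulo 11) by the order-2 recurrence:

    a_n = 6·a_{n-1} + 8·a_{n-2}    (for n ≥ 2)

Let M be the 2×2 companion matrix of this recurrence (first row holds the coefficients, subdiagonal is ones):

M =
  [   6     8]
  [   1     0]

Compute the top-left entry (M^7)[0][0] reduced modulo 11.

8

(M^7)[0][0] is the top entry after applying M 7 times to the unit state (1, 0). Equivalently it is h_{8} for the auxiliary sequence (h_n) obeying the same recurrence with h_1 = 1 and h_i = 0 for 0 ≤ i < 1:
h_2 = 6·1 + 8·0 = 6
h_3 = 6·6 + 8·1 = 0
h_4 = 6·0 + 8·6 = 4
h_5 = 6·4 + 8·0 = 2
h_6 = 6·2 + 8·4 = 0
h_7 = 6·0 + 8·2 = 5
h_8 = 6·5 + 8·0 = 8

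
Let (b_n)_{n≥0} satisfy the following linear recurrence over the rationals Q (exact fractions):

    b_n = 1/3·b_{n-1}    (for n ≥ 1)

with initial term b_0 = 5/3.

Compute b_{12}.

b_1 = 1/3·5/3 = 5/9
b_2 = 1/3·5/9 = 5/27
b_3 = 1/3·5/27 = 5/81
b_4 = 1/3·5/81 = 5/243
b_5 = 1/3·5/243 = 5/729
b_6 = 1/3·5/729 = 5/2187
b_7 = 1/3·5/2187 = 5/6561
b_8 = 1/3·5/6561 = 5/19683
b_9 = 1/3·5/19683 = 5/59049
b_10 = 1/3·5/59049 = 5/177147
b_11 = 1/3·5/177147 = 5/531441
b_12 = 1/3·5/531441 = 5/1594323

5/1594323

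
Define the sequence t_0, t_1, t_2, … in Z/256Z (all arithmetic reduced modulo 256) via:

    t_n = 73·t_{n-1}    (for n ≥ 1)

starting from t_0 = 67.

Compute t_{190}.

211

t_1 = 73·67 = 27
t_2 = 73·27 = 179
t_3 = 73·179 = 11
t_4 = 73·11 = 35
t_5 = 73·35 = 251
t_6 = 73·251 = 147
t_7 = 73·147 = 235
t_8 = 73·235 = 3
t_9 = 73·3 = 219
t_10 = 73·219 = 115
t_11 = 73·115 = 203
t_12 = 73·203 = 227
t_13 = 73·227 = 187
t_14 = 73·187 = 83
t_15 = 73·83 = 171
t_16 = 73·171 = 195
t_17 = 73·195 = 155
t_18 = 73·155 = 51
t_19 = 73·51 = 139
t_20 = 73·139 = 163
t_21 = 73·163 = 123
t_22 = 73·123 = 19
t_23 = 73·19 = 107
t_24 = 73·107 = 131
t_25 = 73·131 = 91
t_26 = 73·91 = 243
t_27 = 73·243 = 75
t_28 = 73·75 = 99
t_29 = 73·99 = 59
t_30 = 73·59 = 211
t_31 = 73·211 = 43
t_32 = 73·43 = 67
(t_32) = (67) = (t_0), so the sequence has period 32.
190 ≡ 30 (mod 32), hence t_190 = t_30 = 211.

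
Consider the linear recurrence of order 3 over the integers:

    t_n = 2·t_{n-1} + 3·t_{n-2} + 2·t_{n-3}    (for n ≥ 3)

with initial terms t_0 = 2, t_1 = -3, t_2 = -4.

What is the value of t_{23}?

t_3 = 2·-4 + 3·-3 + 2·2 = -13
t_4 = 2·-13 + 3·-4 + 2·-3 = -44
t_5 = 2·-44 + 3·-13 + 2·-4 = -135
t_6 = 2·-135 + 3·-44 + 2·-13 = -428
t_7 = 2·-428 + 3·-135 + 2·-44 = -1349
t_8 = 2·-1349 + 3·-428 + 2·-135 = -4252
t_9 = 2·-4252 + 3·-1349 + 2·-428 = -13407
t_10 = 2·-13407 + 3·-4252 + 2·-1349 = -42268
t_11 = 2·-42268 + 3·-13407 + 2·-4252 = -133261
t_12 = 2·-133261 + 3·-42268 + 2·-13407 = -420140
t_13 = 2·-420140 + 3·-133261 + 2·-42268 = -1324599
t_14 = 2·-1324599 + 3·-420140 + 2·-133261 = -4176140
t_15 = 2·-4176140 + 3·-1324599 + 2·-420140 = -13166357
t_16 = 2·-13166357 + 3·-4176140 + 2·-1324599 = -41510332
t_17 = 2·-41510332 + 3·-13166357 + 2·-4176140 = -130872015
t_18 = 2·-130872015 + 3·-41510332 + 2·-13166357 = -412607740
t_19 = 2·-412607740 + 3·-130872015 + 2·-41510332 = -1300852189
t_20 = 2·-1300852189 + 3·-412607740 + 2·-130872015 = -4101271628
t_21 = 2·-4101271628 + 3·-1300852189 + 2·-412607740 = -12930315303
t_22 = 2·-12930315303 + 3·-4101271628 + 2·-1300852189 = -40766149868
t_23 = 2·-40766149868 + 3·-12930315303 + 2·-4101271628 = -128525788901

-128525788901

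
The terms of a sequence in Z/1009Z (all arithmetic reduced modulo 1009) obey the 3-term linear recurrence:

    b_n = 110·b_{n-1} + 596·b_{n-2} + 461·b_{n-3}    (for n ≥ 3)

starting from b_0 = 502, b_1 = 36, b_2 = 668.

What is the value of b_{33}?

b_3 = 110·668 + 596·36 + 461·502 = 451
b_4 = 110·451 + 596·668 + 461·36 = 194
b_5 = 110·194 + 596·451 + 461·668 = 756
b_6 = 110·756 + 596·194 + 461·451 = 68
b_7 = 110·68 + 596·756 + 461·194 = 612
b_8 = 110·612 + 596·68 + 461·756 = 296
b_9 = 110·296 + 596·612 + 461·68 = 844
b_10 = 110·844 + 596·296 + 461·612 = 474
b_11 = 110·474 + 596·844 + 461·296 = 455
b_12 = 110·455 + 596·474 + 461·844 = 203
b_13 = 110·203 + 596·455 + 461·474 = 461
b_14 = 110·461 + 596·203 + 461·455 = 51
b_15 = 110·51 + 596·461 + 461·203 = 619
b_16 = 110·619 + 596·51 + 461·461 = 235
b_17 = 110·235 + 596·619 + 461·51 = 559
b_18 = 110·559 + 596·235 + 461·619 = 571
b_19 = 110·571 + 596·559 + 461·235 = 818
b_20 = 110·818 + 596·571 + 461·559 = 866
b_21 = 110·866 + 596·818 + 461·571 = 477
b_22 = 110·477 + 596·866 + 461·818 = 271
b_23 = 110·271 + 596·477 + 461·866 = 974
b_24 = 110·974 + 596·271 + 461·477 = 197
b_25 = 110·197 + 596·974 + 461·271 = 625
b_26 = 110·625 + 596·197 + 461·974 = 515
b_27 = 110·515 + 596·625 + 461·197 = 332
b_28 = 110·332 + 596·515 + 461·625 = 960
b_29 = 110·960 + 596·332 + 461·515 = 63
b_30 = 110·63 + 596·960 + 461·332 = 617
b_31 = 110·617 + 596·63 + 461·960 = 91
b_32 = 110·91 + 596·617 + 461·63 = 158
b_33 = 110·158 + 596·91 + 461·617 = 885

885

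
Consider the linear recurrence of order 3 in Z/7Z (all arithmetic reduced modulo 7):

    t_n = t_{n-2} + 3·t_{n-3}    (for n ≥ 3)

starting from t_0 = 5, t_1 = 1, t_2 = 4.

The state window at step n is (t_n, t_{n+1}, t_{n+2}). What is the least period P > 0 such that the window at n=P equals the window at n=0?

n=0: window = (5, 1, 4)
n=1: window = (1, 4, 2)
n=2: window = (4, 2, 0)
n=3: window = (2, 0, 0)
n=4: window = (0, 0, 6)
n=5: window = (0, 6, 0)
n=6: window = (6, 0, 6)
n=7: window = (0, 6, 4)
n=8: window = (6, 4, 6)
n=9: window = (4, 6, 1)
n=10: window = (6, 1, 4)
n=11: window = (1, 4, 5)
n=12: window = (4, 5, 0)
n=13: window = (5, 0, 3)
n=14: window = (0, 3, 1)
n=15: window = (3, 1, 3)
n=16: window = (1, 3, 3)
n=17: window = (3, 3, 6)
n=18: window = (3, 6, 5)
n=19: window = (6, 5, 1)
n=20: window = (5, 1, 2)
n=21: window = (1, 2, 2)
n=22: window = (2, 2, 5)
n=23: window = (2, 5, 1)
n=24: window = (5, 1, 4)
window at n=24 equals window at n=0 → period = 24

24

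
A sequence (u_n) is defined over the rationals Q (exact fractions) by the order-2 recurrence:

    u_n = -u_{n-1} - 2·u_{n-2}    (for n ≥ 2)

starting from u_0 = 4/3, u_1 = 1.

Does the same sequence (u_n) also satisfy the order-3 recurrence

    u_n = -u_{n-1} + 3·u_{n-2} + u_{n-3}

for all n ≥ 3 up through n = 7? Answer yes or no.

no

Terms u_0..u_7: 4/3, 1, -11/3, 5/3, 17/3, -9, -7/3, 61/3
n=3: candidate gives 8, actual u_3 = 5/3 ✗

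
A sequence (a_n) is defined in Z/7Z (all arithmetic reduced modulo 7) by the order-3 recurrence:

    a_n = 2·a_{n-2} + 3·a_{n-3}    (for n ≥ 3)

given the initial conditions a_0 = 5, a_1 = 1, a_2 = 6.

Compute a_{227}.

6

a_3 = 0·6 + 2·1 + 3·5 = 3
a_4 = 0·3 + 2·6 + 3·1 = 1
a_5 = 0·1 + 2·3 + 3·6 = 3
a_6 = 0·3 + 2·1 + 3·3 = 4
a_7 = 0·4 + 2·3 + 3·1 = 2
a_8 = 0·2 + 2·4 + 3·3 = 3
a_9 = 0·3 + 2·2 + 3·4 = 2
a_10 = 0·2 + 2·3 + 3·2 = 5
a_11 = 0·5 + 2·2 + 3·3 = 6
a_12 = 0·6 + 2·5 + 3·2 = 2
a_13 = 0·2 + 2·6 + 3·5 = 6
a_14 = 0·6 + 2·2 + 3·6 = 1
a_15 = 0·1 + 2·6 + 3·2 = 4
a_16 = 0·4 + 2·1 + 3·6 = 6
a_17 = 0·6 + 2·4 + 3·1 = 4
a_18 = 0·4 + 2·6 + 3·4 = 3
a_19 = 0·3 + 2·4 + 3·6 = 5
a_20 = 0·5 + 2·3 + 3·4 = 4
a_21 = 0·4 + 2·5 + 3·3 = 5
a_22 = 0·5 + 2·4 + 3·5 = 2
a_23 = 0·2 + 2·5 + 3·4 = 1
a_24 = 0·1 + 2·2 + 3·5 = 5
a_25 = 0·5 + 2·1 + 3·2 = 1
a_26 = 0·1 + 2·5 + 3·1 = 6
(a_24, a_25, a_26) = (5, 1, 6) = (a_0, a_1, a_2), so the sequence has period 24.
227 ≡ 11 (mod 24), hence a_227 = a_11 = 6.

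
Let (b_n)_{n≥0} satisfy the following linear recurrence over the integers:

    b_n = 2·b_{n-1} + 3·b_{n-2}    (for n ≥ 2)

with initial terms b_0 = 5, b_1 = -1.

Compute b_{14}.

4782973

b_2 = 2·-1 + 3·5 = 13
b_3 = 2·13 + 3·-1 = 23
b_4 = 2·23 + 3·13 = 85
b_5 = 2·85 + 3·23 = 239
b_6 = 2·239 + 3·85 = 733
b_7 = 2·733 + 3·239 = 2183
b_8 = 2·2183 + 3·733 = 6565
b_9 = 2·6565 + 3·2183 = 19679
b_10 = 2·19679 + 3·6565 = 59053
b_11 = 2·59053 + 3·19679 = 177143
b_12 = 2·177143 + 3·59053 = 531445
b_13 = 2·531445 + 3·177143 = 1594319
b_14 = 2·1594319 + 3·531445 = 4782973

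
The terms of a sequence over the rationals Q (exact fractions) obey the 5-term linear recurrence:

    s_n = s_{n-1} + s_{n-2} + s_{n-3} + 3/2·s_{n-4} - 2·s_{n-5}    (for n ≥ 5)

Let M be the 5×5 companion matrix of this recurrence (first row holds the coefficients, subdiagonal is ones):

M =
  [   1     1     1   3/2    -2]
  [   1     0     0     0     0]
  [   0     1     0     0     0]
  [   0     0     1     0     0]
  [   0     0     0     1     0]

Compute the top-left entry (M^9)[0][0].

727/4

(M^9)[0][0] is the top entry after applying M 9 times to the unit state (1, 0, 0, 0, 0). Equivalently it is h_{13} for the auxiliary sequence (h_n) obeying the same recurrence with h_4 = 1 and h_i = 0 for 0 ≤ i < 4:
h_5 = 1·1 + 1·0 + 1·0 + 3/2·0 + -2·0 = 1
h_6 = 1·1 + 1·1 + 1·0 + 3/2·0 + -2·0 = 2
h_7 = 1·2 + 1·1 + 1·1 + 3/2·0 + -2·0 = 4
h_8 = 1·4 + 1·2 + 1·1 + 3/2·1 + -2·0 = 17/2
h_9 = 1·17/2 + 1·4 + 1·2 + 3/2·1 + -2·1 = 14
h_10 = 1·14 + 1·17/2 + 1·4 + 3/2·2 + -2·1 = 55/2
h_11 = 1·55/2 + 1·14 + 1·17/2 + 3/2·4 + -2·2 = 52
h_12 = 1·52 + 1·55/2 + 1·14 + 3/2·17/2 + -2·4 = 393/4
h_13 = 1·393/4 + 1·52 + 1·55/2 + 3/2·14 + -2·17/2 = 727/4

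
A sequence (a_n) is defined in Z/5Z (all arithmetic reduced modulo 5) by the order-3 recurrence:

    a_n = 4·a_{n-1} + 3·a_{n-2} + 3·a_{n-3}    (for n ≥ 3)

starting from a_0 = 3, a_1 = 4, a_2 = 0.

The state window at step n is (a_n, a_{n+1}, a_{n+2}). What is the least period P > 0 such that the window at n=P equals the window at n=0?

n=0: window = (3, 4, 0)
n=1: window = (4, 0, 1)
n=2: window = (0, 1, 1)
n=3: window = (1, 1, 2)
n=4: window = (1, 2, 4)
n=5: window = (2, 4, 0)
n=6: window = (4, 0, 3)
n=7: window = (0, 3, 4)
n=8: window = (3, 4, 0)
window at n=8 equals window at n=0 → period = 8

8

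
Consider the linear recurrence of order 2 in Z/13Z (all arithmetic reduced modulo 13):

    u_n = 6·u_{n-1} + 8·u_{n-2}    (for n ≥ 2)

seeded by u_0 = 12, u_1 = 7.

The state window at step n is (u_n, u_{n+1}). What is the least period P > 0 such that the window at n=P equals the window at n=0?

n=0: window = (12, 7)
n=1: window = (7, 8)
n=2: window = (8, 0)
n=3: window = (0, 12)
n=4: window = (12, 7)
window at n=4 equals window at n=0 → period = 4

4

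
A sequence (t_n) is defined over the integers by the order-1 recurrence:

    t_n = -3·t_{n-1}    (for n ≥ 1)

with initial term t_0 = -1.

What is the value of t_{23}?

t_1 = -3·-1 = 3
t_2 = -3·3 = -9
t_3 = -3·-9 = 27
t_4 = -3·27 = -81
t_5 = -3·-81 = 243
t_6 = -3·243 = -729
t_7 = -3·-729 = 2187
t_8 = -3·2187 = -6561
t_9 = -3·-6561 = 19683
t_10 = -3·19683 = -59049
t_11 = -3·-59049 = 177147
t_12 = -3·177147 = -531441
t_13 = -3·-531441 = 1594323
t_14 = -3·1594323 = -4782969
t_15 = -3·-4782969 = 14348907
t_16 = -3·14348907 = -43046721
t_17 = -3·-43046721 = 129140163
t_18 = -3·129140163 = -387420489
t_19 = -3·-387420489 = 1162261467
t_20 = -3·1162261467 = -3486784401
t_21 = -3·-3486784401 = 10460353203
t_22 = -3·10460353203 = -31381059609
t_23 = -3·-31381059609 = 94143178827

94143178827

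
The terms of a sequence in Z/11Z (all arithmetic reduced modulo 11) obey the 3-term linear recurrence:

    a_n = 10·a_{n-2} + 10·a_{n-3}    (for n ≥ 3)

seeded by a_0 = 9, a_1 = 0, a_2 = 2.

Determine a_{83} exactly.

a_3 = 0·2 + 10·0 + 10·9 = 2
a_4 = 0·2 + 10·2 + 10·0 = 9
a_5 = 0·9 + 10·2 + 10·2 = 7
a_6 = 0·7 + 10·9 + 10·2 = 0
a_7 = 0·0 + 10·7 + 10·9 = 6
a_8 = 0·6 + 10·0 + 10·7 = 4
a_9 = 0·4 + 10·6 + 10·0 = 5
a_10 = 0·5 + 10·4 + 10·6 = 1
a_11 = 0·1 + 10·5 + 10·4 = 2
a_12 = 0·2 + 10·1 + 10·5 = 5
a_13 = 0·5 + 10·2 + 10·1 = 8
a_14 = 0·8 + 10·5 + 10·2 = 4
a_15 = 0·4 + 10·8 + 10·5 = 9
a_16 = 0·9 + 10·4 + 10·8 = 10
a_17 = 0·10 + 10·9 + 10·4 = 9
a_18 = 0·9 + 10·10 + 10·9 = 3
a_19 = 0·3 + 10·9 + 10·10 = 3
a_20 = 0·3 + 10·3 + 10·9 = 10
a_21 = 0·10 + 10·3 + 10·3 = 5
a_22 = 0·5 + 10·10 + 10·3 = 9
a_23 = 0·9 + 10·5 + 10·10 = 7
a_24 = 0·7 + 10·9 + 10·5 = 8
a_25 = 0·8 + 10·7 + 10·9 = 6
a_26 = 0·6 + 10·8 + 10·7 = 7
a_27 = 0·7 + 10·6 + 10·8 = 8
a_28 = 0·8 + 10·7 + 10·6 = 9
a_29 = 0·9 + 10·8 + 10·7 = 7
a_30 = 0·7 + 10·9 + 10·8 = 5
a_31 = 0·5 + 10·7 + 10·9 = 6
a_32 = 0·6 + 10·5 + 10·7 = 10
a_33 = 0·10 + 10·6 + 10·5 = 0
a_34 = 0·0 + 10·10 + 10·6 = 6
a_35 = 0·6 + 10·0 + 10·10 = 1
a_36 = 0·1 + 10·6 + 10·0 = 5
a_37 = 0·5 + 10·1 + 10·6 = 4
a_38 = 0·4 + 10·5 + 10·1 = 5
a_39 = 0·5 + 10·4 + 10·5 = 2
a_40 = 0·2 + 10·5 + 10·4 = 2
a_41 = 0·2 + 10·2 + 10·5 = 4
a_42 = 0·4 + 10·2 + 10·2 = 7
a_43 = 0·7 + 10·4 + 10·2 = 5
a_44 = 0·5 + 10·7 + 10·4 = 0
a_45 = 0·0 + 10·5 + 10·7 = 10
a_46 = 0·10 + 10·0 + 10·5 = 6
a_47 = 0·6 + 10·10 + 10·0 = 1
a_48 = 0·1 + 10·6 + 10·10 = 6
a_49 = 0·6 + 10·1 + 10·6 = 4
a_50 = 0·4 + 10·6 + 10·1 = 4
a_51 = 0·4 + 10·4 + 10·6 = 1
a_52 = 0·1 + 10·4 + 10·4 = 3
a_53 = 0·3 + 10·1 + 10·4 = 6
a_54 = 0·6 + 10·3 + 10·1 = 7
a_55 = 0·7 + 10·6 + 10·3 = 2
a_56 = 0·2 + 10·7 + 10·6 = 9
a_57 = 0·9 + 10·2 + 10·7 = 2
a_58 = 0·2 + 10·9 + 10·2 = 0
a_59 = 0·0 + 10·2 + 10·9 = 0
a_60 = 0·0 + 10·0 + 10·2 = 9
a_61 = 0·9 + 10·0 + 10·0 = 0
a_62 = 0·0 + 10·9 + 10·0 = 2
a_63 = 0·2 + 10·0 + 10·9 = 2
a_64 = 0·2 + 10·2 + 10·0 = 9
a_65 = 0·9 + 10·2 + 10·2 = 7
a_66 = 0·7 + 10·9 + 10·2 = 0
a_67 = 0·0 + 10·7 + 10·9 = 6
a_68 = 0·6 + 10·0 + 10·7 = 4
a_69 = 0·4 + 10·6 + 10·0 = 5
a_70 = 0·5 + 10·4 + 10·6 = 1
a_71 = 0·1 + 10·5 + 10·4 = 2
a_72 = 0·2 + 10·1 + 10·5 = 5
a_73 = 0·5 + 10·2 + 10·1 = 8
a_74 = 0·8 + 10·5 + 10·2 = 4
a_75 = 0·4 + 10·8 + 10·5 = 9
a_76 = 0·9 + 10·4 + 10·8 = 10
a_77 = 0·10 + 10·9 + 10·4 = 9
a_78 = 0·9 + 10·10 + 10·9 = 3
a_79 = 0·3 + 10·9 + 10·10 = 3
a_80 = 0·3 + 10·3 + 10·9 = 10
a_81 = 0·10 + 10·3 + 10·3 = 5
a_82 = 0·5 + 10·10 + 10·3 = 9
a_83 = 0·9 + 10·5 + 10·10 = 7

7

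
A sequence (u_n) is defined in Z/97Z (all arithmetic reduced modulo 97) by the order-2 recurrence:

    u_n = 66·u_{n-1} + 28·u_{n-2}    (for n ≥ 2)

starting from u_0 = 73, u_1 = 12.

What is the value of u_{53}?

55

u_2 = 66·12 + 28·73 = 23
u_3 = 66·23 + 28·12 = 11
u_4 = 66·11 + 28·23 = 12
u_5 = 66·12 + 28·11 = 33
u_6 = 66·33 + 28·12 = 89
u_7 = 66·89 + 28·33 = 8
u_8 = 66·8 + 28·89 = 13
u_9 = 66·13 + 28·8 = 15
u_10 = 66·15 + 28·13 = 93
u_11 = 66·93 + 28·15 = 59
u_12 = 66·59 + 28·93 = 96
u_13 = 66·96 + 28·59 = 34
u_14 = 66·34 + 28·96 = 82
u_15 = 66·82 + 28·34 = 59
u_16 = 66·59 + 28·82 = 79
u_17 = 66·79 + 28·59 = 76
u_18 = 66·76 + 28·79 = 50
u_19 = 66·50 + 28·76 = 93
u_20 = 66·93 + 28·50 = 69
u_21 = 66·69 + 28·93 = 77
u_22 = 66·77 + 28·69 = 30
u_23 = 66·30 + 28·77 = 62
u_24 = 66·62 + 28·30 = 82
u_25 = 66·82 + 28·62 = 67
u_26 = 66·67 + 28·82 = 25
u_27 = 66·25 + 28·67 = 34
u_28 = 66·34 + 28·25 = 34
u_29 = 66·34 + 28·34 = 92
u_30 = 66·92 + 28·34 = 40
u_31 = 66·40 + 28·92 = 75
u_32 = 66·75 + 28·40 = 56
u_33 = 66·56 + 28·75 = 73
u_34 = 66·73 + 28·56 = 81
u_35 = 66·81 + 28·73 = 18
u_36 = 66·18 + 28·81 = 61
u_37 = 66·61 + 28·18 = 68
u_38 = 66·68 + 28·61 = 85
u_39 = 66·85 + 28·68 = 45
u_40 = 66·45 + 28·85 = 15
u_41 = 66·15 + 28·45 = 19
u_42 = 66·19 + 28·15 = 25
u_43 = 66·25 + 28·19 = 48
u_44 = 66·48 + 28·25 = 85
u_45 = 66·85 + 28·48 = 67
u_46 = 66·67 + 28·85 = 12
u_47 = 66·12 + 28·67 = 49
u_48 = 66·49 + 28·12 = 78
u_49 = 66·78 + 28·49 = 21
u_50 = 66·21 + 28·78 = 78
u_51 = 66·78 + 28·21 = 13
u_52 = 66·13 + 28·78 = 35
u_53 = 66·35 + 28·13 = 55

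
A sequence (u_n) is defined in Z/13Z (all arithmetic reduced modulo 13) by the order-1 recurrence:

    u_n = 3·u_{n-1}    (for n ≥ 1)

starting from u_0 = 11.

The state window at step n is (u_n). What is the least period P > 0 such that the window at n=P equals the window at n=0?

3

n=0: window = (11)
n=1: window = (7)
n=2: window = (8)
n=3: window = (11)
window at n=3 equals window at n=0 → period = 3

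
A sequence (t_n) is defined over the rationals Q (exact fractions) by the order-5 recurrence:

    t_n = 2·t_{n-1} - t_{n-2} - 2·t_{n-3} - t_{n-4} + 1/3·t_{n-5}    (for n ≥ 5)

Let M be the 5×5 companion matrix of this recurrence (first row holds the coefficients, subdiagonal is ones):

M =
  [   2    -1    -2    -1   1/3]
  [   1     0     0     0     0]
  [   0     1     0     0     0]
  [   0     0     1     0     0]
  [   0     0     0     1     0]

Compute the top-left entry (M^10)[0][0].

(M^10)[0][0] is the top entry after applying M 10 times to the unit state (1, 0, 0, 0, 0). Equivalently it is h_{14} for the auxiliary sequence (h_n) obeying the same recurrence with h_4 = 1 and h_i = 0 for 0 ≤ i < 4:
h_5 = 2·1 + -1·0 + -2·0 + -1·0 + 1/3·0 = 2
h_6 = 2·2 + -1·1 + -2·0 + -1·0 + 1/3·0 = 3
h_7 = 2·3 + -1·2 + -2·1 + -1·0 + 1/3·0 = 2
h_8 = 2·2 + -1·3 + -2·2 + -1·1 + 1/3·0 = -4
h_9 = 2·-4 + -1·2 + -2·3 + -1·2 + 1/3·1 = -53/3
h_10 = 2·-53/3 + -1·-4 + -2·2 + -1·3 + 1/3·2 = -113/3
h_11 = 2·-113/3 + -1·-53/3 + -2·-4 + -1·2 + 1/3·3 = -152/3
h_12 = 2·-152/3 + -1·-113/3 + -2·-53/3 + -1·-4 + 1/3·2 = -71/3
h_13 = 2·-71/3 + -1·-152/3 + -2·-113/3 + -1·-53/3 + 1/3·-4 = 95
h_14 = 2·95 + -1·-71/3 + -2·-152/3 + -1·-113/3 + 1/3·-53/3 = 3121/9

3121/9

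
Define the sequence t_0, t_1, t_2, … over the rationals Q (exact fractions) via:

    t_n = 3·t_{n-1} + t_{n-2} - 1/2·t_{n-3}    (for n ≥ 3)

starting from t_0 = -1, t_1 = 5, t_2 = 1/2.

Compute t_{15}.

t_3 = 3·1/2 + 1·5 + -1/2·-1 = 7
t_4 = 3·7 + 1·1/2 + -1/2·5 = 19
t_5 = 3·19 + 1·7 + -1/2·1/2 = 255/4
t_6 = 3·255/4 + 1·19 + -1/2·7 = 827/4
t_7 = 3·827/4 + 1·255/4 + -1/2·19 = 1349/2
t_8 = 3·1349/2 + 1·827/4 + -1/2·255/4 = 17587/8
t_9 = 3·17587/8 + 1·1349/2 + -1/2·827/4 = 28665/4
t_10 = 3·28665/4 + 1·17587/8 + -1/2·1349/2 = 186879/8
t_11 = 3·186879/8 + 1·28665/4 + -1/2·17587/8 = 1218347/16
t_12 = 3·1218347/16 + 1·186879/8 + -1/2·28665/4 = 3971469/16
t_13 = 3·3971469/16 + 1·1218347/16 + -1/2·186879/8 = 12945875/16
t_14 = 3·12945875/16 + 1·3971469/16 + -1/2·1218347/16 = 84399841/32
t_15 = 3·84399841/32 + 1·12945875/16 + -1/2·3971469/16 = 68779951/8

68779951/8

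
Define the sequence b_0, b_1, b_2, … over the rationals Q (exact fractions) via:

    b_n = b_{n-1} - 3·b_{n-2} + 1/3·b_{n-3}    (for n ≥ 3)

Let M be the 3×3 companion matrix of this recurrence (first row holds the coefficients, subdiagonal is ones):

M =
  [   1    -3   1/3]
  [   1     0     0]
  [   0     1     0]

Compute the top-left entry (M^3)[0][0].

-14/3

(M^3)[0][0] is the top entry after applying M 3 times to the unit state (1, 0, 0). Equivalently it is h_{5} for the auxiliary sequence (h_n) obeying the same recurrence with h_2 = 1 and h_i = 0 for 0 ≤ i < 2:
h_3 = 1·1 + -3·0 + 1/3·0 = 1
h_4 = 1·1 + -3·1 + 1/3·0 = -2
h_5 = 1·-2 + -3·1 + 1/3·1 = -14/3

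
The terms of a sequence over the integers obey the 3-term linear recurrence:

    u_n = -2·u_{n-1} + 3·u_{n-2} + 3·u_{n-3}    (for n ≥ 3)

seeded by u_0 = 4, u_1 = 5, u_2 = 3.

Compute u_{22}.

u_3 = -2·3 + 3·5 + 3·4 = 21
u_4 = -2·21 + 3·3 + 3·5 = -18
u_5 = -2·-18 + 3·21 + 3·3 = 108
u_6 = -2·108 + 3·-18 + 3·21 = -207
u_7 = -2·-207 + 3·108 + 3·-18 = 684
u_8 = -2·684 + 3·-207 + 3·108 = -1665
u_9 = -2·-1665 + 3·684 + 3·-207 = 4761
u_10 = -2·4761 + 3·-1665 + 3·684 = -12465
u_11 = -2·-12465 + 3·4761 + 3·-1665 = 34218
u_12 = -2·34218 + 3·-12465 + 3·4761 = -91548
u_13 = -2·-91548 + 3·34218 + 3·-12465 = 248355
u_14 = -2·248355 + 3·-91548 + 3·34218 = -668700
u_15 = -2·-668700 + 3·248355 + 3·-91548 = 1807821
u_16 = -2·1807821 + 3·-668700 + 3·248355 = -4876677
u_17 = -2·-4876677 + 3·1807821 + 3·-668700 = 13170717
u_18 = -2·13170717 + 3·-4876677 + 3·1807821 = -35548002
u_19 = -2·-35548002 + 3·13170717 + 3·-4876677 = 95978124
u_20 = -2·95978124 + 3·-35548002 + 3·13170717 = -259088103
u_21 = -2·-259088103 + 3·95978124 + 3·-35548002 = 699466572
u_22 = -2·699466572 + 3·-259088103 + 3·95978124 = -1888263081

-1888263081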